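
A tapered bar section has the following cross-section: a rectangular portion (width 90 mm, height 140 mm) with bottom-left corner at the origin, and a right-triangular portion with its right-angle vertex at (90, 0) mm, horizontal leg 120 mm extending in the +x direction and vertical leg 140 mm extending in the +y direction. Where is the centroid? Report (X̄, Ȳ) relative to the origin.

rectangular portion: A = 90 × 140 = 12600.00, centroid at (45.00, 70.00).
triangular portion: A = ½·120·140 = 8400.00, centroid at (130.00, 46.67).
ΣA = 21000.00 mm², ΣAX̄ = 1659000.00 mm³, ΣAȲ = 1274000.00 mm³.
X̄ = 1659000.00/21000.00 = 79.00 mm; Ȳ = 1274000.00/21000.00 = 60.67 mm.

X̄ = 79.00 mm, Ȳ = 60.67 mm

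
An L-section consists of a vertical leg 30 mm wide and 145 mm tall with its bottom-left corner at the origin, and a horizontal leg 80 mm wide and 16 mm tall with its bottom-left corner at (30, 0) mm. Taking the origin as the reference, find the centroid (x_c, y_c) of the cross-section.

x_c = 27.50 mm, y_c = 57.84 mm

vertical leg: A = 30 × 145 = 4350.00, centroid at (15.00, 72.50).
horizontal leg: A = 80 × 16 = 1280.00, centroid at (70.00, 8.00).
ΣA = 5630.00 mm²
ΣAx_c = (4350.00)(15.00) + (1280.00)(70.00) = 154850.00 mm³
ΣAy_c = (4350.00)(72.50) + (1280.00)(8.00) = 325615.00 mm³
x_c = 154850.00 / 5630.00 = 27.50 mm
y_c = 325615.00 / 5630.00 = 57.84 mm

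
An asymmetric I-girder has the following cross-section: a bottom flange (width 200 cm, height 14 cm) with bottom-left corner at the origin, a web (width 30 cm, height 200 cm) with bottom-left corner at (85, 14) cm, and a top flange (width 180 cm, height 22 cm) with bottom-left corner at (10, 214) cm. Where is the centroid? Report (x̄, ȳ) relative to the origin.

bottom flange: A = 200 × 14 = 2800.00, centroid at (100.00, 7.00).
web: A = 30 × 200 = 6000.00, centroid at (100.00, 114.00).
top flange: A = 180 × 22 = 3960.00, centroid at (100.00, 225.00).
ΣA = 12760.00 cm², ΣAx̄ = 1276000.00 cm³, ΣAȳ = 1594600.00 cm³.
x̄ = 1276000.00/12760.00 = 100.00 cm; ȳ = 1594600.00/12760.00 = 124.97 cm.

x̄ = 100.00 cm, ȳ = 124.97 cm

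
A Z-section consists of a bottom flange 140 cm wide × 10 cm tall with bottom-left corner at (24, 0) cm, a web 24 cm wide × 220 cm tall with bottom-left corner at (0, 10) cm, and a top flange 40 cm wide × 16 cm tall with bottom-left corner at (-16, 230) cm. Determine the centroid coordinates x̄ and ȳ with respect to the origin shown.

x̄ = 26.98 cm, ȳ = 108.32 cm

bottom flange: A = 140 × 10 = 1400.00, centroid at (94.00, 5.00).
web: A = 24 × 220 = 5280.00, centroid at (12.00, 120.00).
top flange: A = 40 × 16 = 640.00, centroid at (4.00, 238.00).
ΣA = 7320.00 cm², ΣAx̄ = 197520.00 cm³, ΣAȳ = 792920.00 cm³.
x̄ = 197520.00/7320.00 = 26.98 cm; ȳ = 792920.00/7320.00 = 108.32 cm.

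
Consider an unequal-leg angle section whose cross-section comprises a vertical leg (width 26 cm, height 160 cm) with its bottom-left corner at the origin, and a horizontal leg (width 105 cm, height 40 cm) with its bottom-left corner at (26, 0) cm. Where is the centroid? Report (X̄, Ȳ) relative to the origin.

vertical leg: A = 26 × 160 = 4160.00, centroid at (13.00, 80.00).
horizontal leg: A = 105 × 40 = 4200.00, centroid at (78.50, 20.00).
ΣA = 8360.00 cm²
ΣAX̄ = (4160.00)(13.00) + (4200.00)(78.50) = 383780.00 cm³
ΣAȲ = (4160.00)(80.00) + (4200.00)(20.00) = 416800.00 cm³
X̄ = 383780.00 / 8360.00 = 45.91 cm
Ȳ = 416800.00 / 8360.00 = 49.86 cm

X̄ = 45.91 cm, Ȳ = 49.86 cm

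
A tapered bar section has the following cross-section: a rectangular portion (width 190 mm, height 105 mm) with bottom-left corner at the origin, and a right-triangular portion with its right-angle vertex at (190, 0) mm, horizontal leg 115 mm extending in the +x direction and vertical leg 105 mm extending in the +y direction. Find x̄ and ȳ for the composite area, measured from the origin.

x̄ = 125.98 mm, ȳ = 48.43 mm

rectangular portion: A = 190 × 105 = 19950.00, centroid at (95.00, 52.50).
triangular portion: A = ½·115·105 = 6037.50, centroid at (228.33, 35.00).
ΣA = 25987.50 mm²
ΣAx̄ = (19950.00)(95.00) + (6037.50)(228.33) = 3273812.50 mm³
ΣAȳ = (19950.00)(52.50) + (6037.50)(35.00) = 1258687.50 mm³
x̄ = 3273812.50 / 25987.50 = 125.98 mm
ȳ = 1258687.50 / 25987.50 = 48.43 mm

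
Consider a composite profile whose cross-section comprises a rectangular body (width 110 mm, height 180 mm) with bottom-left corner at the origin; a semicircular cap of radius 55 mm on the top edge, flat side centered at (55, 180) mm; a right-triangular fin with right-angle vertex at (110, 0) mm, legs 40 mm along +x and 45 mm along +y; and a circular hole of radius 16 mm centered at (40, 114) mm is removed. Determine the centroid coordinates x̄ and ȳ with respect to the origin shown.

x̄ = 57.98 mm, ȳ = 108.33 mm

rectangular body: A = 110 × 180 = 19800.00, centroid at (55.00, 90.00).
semicircular top: A = ½π·55² = 4751.66, centroid at (55.00, 203.34).
triangular fin: A = ½·40·45 = 900.00, centroid at (123.33, 15.00).
hole: A = −π·16² = -804.25, centroid at (40.00, 114.00).
ΣA = 24647.41 mm²
ΣAx̄ = (19800.00)(55.00) + (4751.66)(55.00) + (900.00)(123.33) + (-804.25)(40.00) = 1429171.33 mm³
ΣAȳ = (19800.00)(90.00) + (4751.66)(203.34) + (900.00)(15.00) + (-804.25)(114.00) = 2670031.03 mm³
x̄ = 1429171.33 / 24647.41 = 57.98 mm
ȳ = 2670031.03 / 24647.41 = 108.33 mm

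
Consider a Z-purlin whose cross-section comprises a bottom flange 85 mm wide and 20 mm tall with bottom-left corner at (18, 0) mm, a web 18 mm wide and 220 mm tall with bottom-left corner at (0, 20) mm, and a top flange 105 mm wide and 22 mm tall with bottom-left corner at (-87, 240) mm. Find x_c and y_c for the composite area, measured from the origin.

bottom flange: A = 85 × 20 = 1700.00, centroid at (60.50, 10.00).
web: A = 18 × 220 = 3960.00, centroid at (9.00, 130.00).
top flange: A = 105 × 22 = 2310.00, centroid at (-34.50, 251.00).
ΣA = 7970.00 mm², ΣAx_c = 58795.00 mm³, ΣAy_c = 1111610.00 mm³.
x_c = 58795.00/7970.00 = 7.38 mm; y_c = 1111610.00/7970.00 = 139.47 mm.

x_c = 7.38 mm, y_c = 139.47 mm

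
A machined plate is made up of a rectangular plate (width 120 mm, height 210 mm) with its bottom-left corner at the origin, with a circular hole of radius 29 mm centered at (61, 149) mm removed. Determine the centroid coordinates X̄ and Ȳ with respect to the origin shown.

X̄ = 59.88 mm, Ȳ = 99.85 mm

plate: A = 120 × 210 = 25200.00, centroid at (60.00, 105.00).
hole: A = −π·29² = -2642.08, centroid at (61.00, 149.00).
ΣA = 22557.92 mm²
ΣAX̄ = (25200.00)(60.00) + (-2642.08)(61.00) = 1350833.16 mm³
ΣAȲ = (25200.00)(105.00) + (-2642.08)(149.00) = 2252330.17 mm³
X̄ = 1350833.16 / 22557.92 = 59.88 mm
Ȳ = 2252330.17 / 22557.92 = 99.85 mm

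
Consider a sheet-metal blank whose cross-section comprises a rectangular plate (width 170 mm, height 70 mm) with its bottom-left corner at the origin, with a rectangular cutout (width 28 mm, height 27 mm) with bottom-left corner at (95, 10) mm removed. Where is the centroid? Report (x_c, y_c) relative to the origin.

x_c = 83.37 mm, y_c = 35.78 mm

plate: A = 170 × 70 = 11900.00, centroid at (85.00, 35.00).
hole: A = −(28 × 27) = -756.00, centroid at (109.00, 23.50).
ΣA = 11144.00 mm², ΣAx_c = 929096.00 mm³, ΣAy_c = 398734.00 mm³.
x_c = 929096.00/11144.00 = 83.37 mm; y_c = 398734.00/11144.00 = 35.78 mm.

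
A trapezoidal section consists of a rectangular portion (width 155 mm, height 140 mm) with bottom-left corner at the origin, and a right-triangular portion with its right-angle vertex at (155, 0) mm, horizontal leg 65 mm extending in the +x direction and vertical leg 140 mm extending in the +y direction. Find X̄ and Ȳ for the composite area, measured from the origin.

rectangular portion: A = 155 × 140 = 21700.00, centroid at (77.50, 70.00).
triangular portion: A = ½·65·140 = 4550.00, centroid at (176.67, 46.67).
ΣA = 26250.00 mm², ΣAX̄ = 2485583.33 mm³, ΣAȲ = 1731333.33 mm³.
X̄ = 2485583.33/26250.00 = 94.69 mm; Ȳ = 1731333.33/26250.00 = 65.96 mm.

X̄ = 94.69 mm, Ȳ = 65.96 mm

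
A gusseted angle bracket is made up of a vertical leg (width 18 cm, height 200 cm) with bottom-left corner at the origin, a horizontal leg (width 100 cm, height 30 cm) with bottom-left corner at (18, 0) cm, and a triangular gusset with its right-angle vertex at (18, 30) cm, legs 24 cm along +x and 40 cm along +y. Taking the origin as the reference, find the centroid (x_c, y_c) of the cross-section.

x_c = 35.15 cm, y_c = 60.14 cm

vertical leg: A = 18 × 200 = 3600.00, centroid at (9.00, 100.00).
horizontal leg: A = 100 × 30 = 3000.00, centroid at (68.00, 15.00).
gusset: A = ½·24·40 = 480.00, centroid at (26.00, 43.33).
ΣA = 7080.00 cm²
ΣAx_c = (3600.00)(9.00) + (3000.00)(68.00) + (480.00)(26.00) = 248880.00 cm³
ΣAy_c = (3600.00)(100.00) + (3000.00)(15.00) + (480.00)(43.33) = 425800.00 cm³
x_c = 248880.00 / 7080.00 = 35.15 cm
y_c = 425800.00 / 7080.00 = 60.14 cm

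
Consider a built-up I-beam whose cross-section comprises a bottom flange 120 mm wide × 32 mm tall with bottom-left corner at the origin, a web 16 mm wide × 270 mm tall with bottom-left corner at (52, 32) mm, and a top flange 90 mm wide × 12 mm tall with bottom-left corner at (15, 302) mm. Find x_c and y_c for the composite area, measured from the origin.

x_c = 60.00 mm, y_c = 120.73 mm

bottom flange: A = 120 × 32 = 3840.00, centroid at (60.00, 16.00).
web: A = 16 × 270 = 4320.00, centroid at (60.00, 167.00).
top flange: A = 90 × 12 = 1080.00, centroid at (60.00, 308.00).
ΣA = 9240.00 mm², ΣAx_c = 554400.00 mm³, ΣAy_c = 1115520.00 mm³.
x_c = 554400.00/9240.00 = 60.00 mm; y_c = 1115520.00/9240.00 = 120.73 mm.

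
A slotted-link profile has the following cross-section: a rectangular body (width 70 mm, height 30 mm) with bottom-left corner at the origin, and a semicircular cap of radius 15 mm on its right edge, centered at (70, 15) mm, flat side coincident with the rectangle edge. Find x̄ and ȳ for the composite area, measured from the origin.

Part | A | x̄ᵢ | ȳᵢ | A·x̄ᵢ | A·ȳᵢ
rectangular body | 2100.00 | 35.00 | 15.00 | 73500.00 | 31500.00
semicircular end | 353.43 | 76.37 | 15.00 | 26990.04 | 5301.44
Σ | 2453.43 |  |  | 100490.04 | 36801.44
x̄ = 100490.04 / 2453.43 = 40.96 mm
ȳ = 36801.44 / 2453.43 = 15.00 mm

x̄ = 40.96 mm, ȳ = 15.00 mm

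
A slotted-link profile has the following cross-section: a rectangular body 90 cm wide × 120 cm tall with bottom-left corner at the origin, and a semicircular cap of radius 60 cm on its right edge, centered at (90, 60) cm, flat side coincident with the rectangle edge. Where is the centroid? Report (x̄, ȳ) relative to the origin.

Part | A | x̄ᵢ | ȳᵢ | A·x̄ᵢ | A·ȳᵢ
rectangular body | 10800.00 | 45.00 | 60.00 | 486000.00 | 648000.00
semicircular end | 5654.87 | 115.46 | 60.00 | 652938.01 | 339292.01
Σ | 16454.87 |  |  | 1138938.01 | 987292.01
x̄ = 1138938.01 / 16454.87 = 69.22 cm
ȳ = 987292.01 / 16454.87 = 60.00 cm

x̄ = 69.22 cm, ȳ = 60.00 cm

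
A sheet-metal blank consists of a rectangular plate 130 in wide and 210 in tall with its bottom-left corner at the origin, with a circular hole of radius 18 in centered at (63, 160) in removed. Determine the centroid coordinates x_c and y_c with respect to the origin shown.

x_c = 65.08 in, y_c = 102.87 in

plate: A = 130 × 210 = 27300.00, centroid at (65.00, 105.00).
hole: A = −π·18² = -1017.88, centroid at (63.00, 160.00).
ΣA = 26282.12 in²
ΣAx_c = (27300.00)(65.00) + (-1017.88)(63.00) = 1710373.81 in³
ΣAy_c = (27300.00)(105.00) + (-1017.88)(160.00) = 2703639.84 in³
x_c = 1710373.81 / 26282.12 = 65.08 in
y_c = 2703639.84 / 26282.12 = 102.87 in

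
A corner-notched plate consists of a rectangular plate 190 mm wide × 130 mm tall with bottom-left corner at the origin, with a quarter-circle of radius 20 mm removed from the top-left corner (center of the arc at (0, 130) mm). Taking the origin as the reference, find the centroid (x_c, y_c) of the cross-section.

plate: A = 190 × 130 = 24700.00, centroid at (95.00, 65.00).
removed quarter-circle: A = −¼π·20² = -314.16, centroid at (8.49, 121.51).
ΣA = 24385.84 mm², ΣAx_c = 2343833.33 mm³, ΣAy_c = 1567325.96 mm³.
x_c = 2343833.33/24385.84 = 96.11 mm; y_c = 1567325.96/24385.84 = 64.27 mm.

x_c = 96.11 mm, y_c = 64.27 mm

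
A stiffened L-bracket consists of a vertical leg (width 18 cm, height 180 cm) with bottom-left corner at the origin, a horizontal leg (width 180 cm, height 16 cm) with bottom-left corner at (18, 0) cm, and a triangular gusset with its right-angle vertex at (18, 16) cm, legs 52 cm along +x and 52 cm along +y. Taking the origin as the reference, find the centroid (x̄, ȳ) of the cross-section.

vertical leg: A = 18 × 180 = 3240.00, centroid at (9.00, 90.00).
horizontal leg: A = 180 × 16 = 2880.00, centroid at (108.00, 8.00).
gusset: A = ½·52·52 = 1352.00, centroid at (35.33, 33.33).
ΣA = 7472.00 cm²
ΣAx̄ = (3240.00)(9.00) + (2880.00)(108.00) + (1352.00)(35.33) = 387970.67 cm³
ΣAȳ = (3240.00)(90.00) + (2880.00)(8.00) + (1352.00)(33.33) = 359706.67 cm³
x̄ = 387970.67 / 7472.00 = 51.92 cm
ȳ = 359706.67 / 7472.00 = 48.14 cm

x̄ = 51.92 cm, ȳ = 48.14 cm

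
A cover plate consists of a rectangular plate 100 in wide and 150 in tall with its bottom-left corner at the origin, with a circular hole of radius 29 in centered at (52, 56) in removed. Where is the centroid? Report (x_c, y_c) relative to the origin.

plate: A = 100 × 150 = 15000.00, centroid at (50.00, 75.00).
hole: A = −π·29² = -2642.08, centroid at (52.00, 56.00).
ΣA = 12357.92 in², ΣAx_c = 612611.87 in³, ΣAy_c = 977043.55 in³.
x_c = 612611.87/12357.92 = 49.57 in; y_c = 977043.55/12357.92 = 79.06 in.

x_c = 49.57 in, y_c = 79.06 in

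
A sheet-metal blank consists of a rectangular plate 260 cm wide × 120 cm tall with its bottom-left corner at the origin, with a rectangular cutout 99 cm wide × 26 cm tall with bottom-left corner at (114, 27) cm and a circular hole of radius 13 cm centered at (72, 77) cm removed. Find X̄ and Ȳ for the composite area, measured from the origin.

X̄ = 128.03 cm, Ȳ = 61.51 cm

plate: A = 260 × 120 = 31200.00, centroid at (130.00, 60.00).
hole 1: A = −(99 × 26) = -2574.00, centroid at (163.50, 40.00).
hole 2: A = −π·13² = -530.93, centroid at (72.00, 77.00).
ΣA = 28095.07 cm², ΣAX̄ = 3596924.10 cm³, ΣAȲ = 1728158.45 cm³.
X̄ = 3596924.10/28095.07 = 128.03 cm; Ȳ = 1728158.45/28095.07 = 61.51 cm.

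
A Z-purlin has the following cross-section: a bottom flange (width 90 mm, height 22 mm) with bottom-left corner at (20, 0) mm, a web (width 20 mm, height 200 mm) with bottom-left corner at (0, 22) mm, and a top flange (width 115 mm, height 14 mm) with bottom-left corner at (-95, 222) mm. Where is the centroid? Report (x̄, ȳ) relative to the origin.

x̄ = 14.27 mm, ȳ = 115.74 mm

bottom flange: A = 90 × 22 = 1980.00, centroid at (65.00, 11.00).
web: A = 20 × 200 = 4000.00, centroid at (10.00, 122.00).
top flange: A = 115 × 14 = 1610.00, centroid at (-37.50, 229.00).
ΣA = 7590.00 mm², ΣAx̄ = 108325.00 mm³, ΣAȳ = 878470.00 mm³.
x̄ = 108325.00/7590.00 = 14.27 mm; ȳ = 878470.00/7590.00 = 115.74 mm.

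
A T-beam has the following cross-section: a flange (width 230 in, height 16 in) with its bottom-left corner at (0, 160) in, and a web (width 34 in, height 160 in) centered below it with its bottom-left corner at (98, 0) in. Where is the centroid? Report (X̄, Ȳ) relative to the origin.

web: A = 34 × 160 = 5440.00, centroid at (115.00, 80.00).
flange: A = 230 × 16 = 3680.00, centroid at (115.00, 168.00).
ΣA = 9120.00 in², ΣAX̄ = 1048800.00 in³, ΣAȲ = 1053440.00 in³.
X̄ = 1048800.00/9120.00 = 115.00 in; Ȳ = 1053440.00/9120.00 = 115.51 in.

X̄ = 115.00 in, Ȳ = 115.51 in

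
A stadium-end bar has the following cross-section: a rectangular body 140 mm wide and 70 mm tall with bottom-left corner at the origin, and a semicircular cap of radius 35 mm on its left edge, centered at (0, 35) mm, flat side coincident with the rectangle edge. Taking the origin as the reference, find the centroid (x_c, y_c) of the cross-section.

rectangular body: A = 140 × 70 = 9800.00, centroid at (70.00, 35.00).
semicircular end: A = ½π·35² = 1924.23, centroid at (-14.85, 35.00).
ΣA = 11724.23 mm²
ΣAx_c = (9800.00)(70.00) + (1924.23)(-14.85) = 657416.67 mm³
ΣAy_c = (9800.00)(35.00) + (1924.23)(35.00) = 410347.89 mm³
x_c = 657416.67 / 11724.23 = 56.07 mm
y_c = 410347.89 / 11724.23 = 35.00 mm

x_c = 56.07 mm, y_c = 35.00 mm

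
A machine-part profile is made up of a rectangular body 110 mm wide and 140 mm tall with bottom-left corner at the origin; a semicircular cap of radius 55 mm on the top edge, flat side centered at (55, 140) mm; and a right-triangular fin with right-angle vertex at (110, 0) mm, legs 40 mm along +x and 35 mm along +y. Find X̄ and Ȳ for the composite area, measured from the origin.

X̄ = 57.29 mm, Ȳ = 89.31 mm

Part | A | x̄ᵢ | ȳᵢ | A·x̄ᵢ | A·ȳᵢ
rectangular body | 15400.00 | 55.00 | 70.00 | 847000.00 | 1078000.00
semicircular top | 4751.66 | 55.00 | 163.34 | 261341.24 | 776148.91
triangular fin | 700.00 | 123.33 | 11.67 | 86333.33 | 8166.67
Σ | 20851.66 |  |  | 1194674.57 | 1862315.58
X̄ = 1194674.57 / 20851.66 = 57.29 mm
Ȳ = 1862315.58 / 20851.66 = 89.31 mm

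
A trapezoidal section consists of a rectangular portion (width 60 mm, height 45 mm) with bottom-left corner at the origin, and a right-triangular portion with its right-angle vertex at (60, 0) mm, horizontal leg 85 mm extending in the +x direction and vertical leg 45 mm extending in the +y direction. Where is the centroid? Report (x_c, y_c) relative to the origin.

x_c = 54.19 mm, y_c = 19.39 mm

rectangular portion: A = 60 × 45 = 2700.00, centroid at (30.00, 22.50).
triangular portion: A = ½·85·45 = 1912.50, centroid at (88.33, 15.00).
ΣA = 4612.50 mm²
ΣAx_c = (2700.00)(30.00) + (1912.50)(88.33) = 249937.50 mm³
ΣAy_c = (2700.00)(22.50) + (1912.50)(15.00) = 89437.50 mm³
x_c = 249937.50 / 4612.50 = 54.19 mm
y_c = 89437.50 / 4612.50 = 19.39 mm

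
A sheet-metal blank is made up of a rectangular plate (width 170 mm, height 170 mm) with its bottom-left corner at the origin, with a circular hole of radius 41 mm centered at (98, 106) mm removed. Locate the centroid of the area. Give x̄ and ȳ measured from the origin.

x̄ = 82.09 mm, ȳ = 80.30 mm

Part | A | x̄ᵢ | ȳᵢ | A·x̄ᵢ | A·ȳᵢ
plate | 28900.00 | 85.00 | 85.00 | 2456500.00 | 2456500.00
hole | -5281.02 | 98.00 | 106.00 | -517539.69 | -559787.83
Σ | 23618.98 |  |  | 1938960.31 | 1896712.17
x̄ = 1938960.31 / 23618.98 = 82.09 mm
ȳ = 1896712.17 / 23618.98 = 80.30 mm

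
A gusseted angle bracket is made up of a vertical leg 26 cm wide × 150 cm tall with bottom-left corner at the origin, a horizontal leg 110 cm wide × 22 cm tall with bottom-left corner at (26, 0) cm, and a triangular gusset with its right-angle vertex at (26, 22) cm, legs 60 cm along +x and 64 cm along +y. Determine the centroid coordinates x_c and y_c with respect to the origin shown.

x_c = 40.66 cm, y_c = 48.83 cm

vertical leg: A = 26 × 150 = 3900.00, centroid at (13.00, 75.00).
horizontal leg: A = 110 × 22 = 2420.00, centroid at (81.00, 11.00).
gusset: A = ½·60·64 = 1920.00, centroid at (46.00, 43.33).
ΣA = 8240.00 cm², ΣAx_c = 335040.00 cm³, ΣAy_c = 402320.00 cm³.
x_c = 335040.00/8240.00 = 40.66 cm; y_c = 402320.00/8240.00 = 48.83 cm.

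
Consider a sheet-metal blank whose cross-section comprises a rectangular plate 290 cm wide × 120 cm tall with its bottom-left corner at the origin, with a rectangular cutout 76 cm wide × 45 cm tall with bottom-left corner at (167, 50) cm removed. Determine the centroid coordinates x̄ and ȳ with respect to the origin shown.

x̄ = 138.46 cm, ȳ = 58.64 cm

plate: A = 290 × 120 = 34800.00, centroid at (145.00, 60.00).
hole: A = −(76 × 45) = -3420.00, centroid at (205.00, 72.50).
ΣA = 31380.00 cm²
ΣAx̄ = (34800.00)(145.00) + (-3420.00)(205.00) = 4344900.00 cm³
ΣAȳ = (34800.00)(60.00) + (-3420.00)(72.50) = 1840050.00 cm³
x̄ = 4344900.00 / 31380.00 = 138.46 cm
ȳ = 1840050.00 / 31380.00 = 58.64 cm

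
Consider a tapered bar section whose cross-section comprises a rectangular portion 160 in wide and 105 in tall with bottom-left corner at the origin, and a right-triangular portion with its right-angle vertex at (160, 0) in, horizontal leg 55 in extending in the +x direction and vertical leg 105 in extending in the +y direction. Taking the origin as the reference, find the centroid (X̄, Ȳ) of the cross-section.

rectangular portion: A = 160 × 105 = 16800.00, centroid at (80.00, 52.50).
triangular portion: A = ½·55·105 = 2887.50, centroid at (178.33, 35.00).
ΣA = 19687.50 in²
ΣAX̄ = (16800.00)(80.00) + (2887.50)(178.33) = 1858937.50 in³
ΣAȲ = (16800.00)(52.50) + (2887.50)(35.00) = 983062.50 in³
X̄ = 1858937.50 / 19687.50 = 94.42 in
Ȳ = 983062.50 / 19687.50 = 49.93 in

X̄ = 94.42 in, Ȳ = 49.93 in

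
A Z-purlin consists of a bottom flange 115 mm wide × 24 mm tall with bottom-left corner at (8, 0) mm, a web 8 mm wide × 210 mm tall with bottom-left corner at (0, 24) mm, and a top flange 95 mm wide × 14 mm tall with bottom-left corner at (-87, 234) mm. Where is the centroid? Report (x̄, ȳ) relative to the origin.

x̄ = 23.39 mm, ȳ = 98.85 mm

Part | A | x̄ᵢ | ȳᵢ | A·x̄ᵢ | A·ȳᵢ
bottom flange | 2760.00 | 65.50 | 12.00 | 180780.00 | 33120.00
web | 1680.00 | 4.00 | 129.00 | 6720.00 | 216720.00
top flange | 1330.00 | -39.50 | 241.00 | -52535.00 | 320530.00
Σ | 5770.00 |  |  | 134965.00 | 570370.00
x̄ = 134965.00 / 5770.00 = 23.39 mm
ȳ = 570370.00 / 5770.00 = 98.85 mm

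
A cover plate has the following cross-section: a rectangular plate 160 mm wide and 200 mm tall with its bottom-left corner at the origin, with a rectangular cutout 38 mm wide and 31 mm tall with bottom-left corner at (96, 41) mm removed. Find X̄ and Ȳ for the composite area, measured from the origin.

Part | A | x̄ᵢ | ȳᵢ | A·x̄ᵢ | A·ȳᵢ
plate | 32000.00 | 80.00 | 100.00 | 2560000.00 | 3200000.00
hole | -1178.00 | 115.00 | 56.50 | -135470.00 | -66557.00
Σ | 30822.00 |  |  | 2424530.00 | 3133443.00
X̄ = 2424530.00 / 30822.00 = 78.66 mm
Ȳ = 3133443.00 / 30822.00 = 101.66 mm

X̄ = 78.66 mm, Ȳ = 101.66 mm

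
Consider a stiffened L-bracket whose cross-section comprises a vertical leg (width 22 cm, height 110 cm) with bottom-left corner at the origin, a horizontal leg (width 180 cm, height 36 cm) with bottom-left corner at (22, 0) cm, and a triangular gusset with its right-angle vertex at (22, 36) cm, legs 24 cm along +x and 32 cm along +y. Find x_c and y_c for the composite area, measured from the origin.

x_c = 82.28 cm, y_c = 28.83 cm

vertical leg: A = 22 × 110 = 2420.00, centroid at (11.00, 55.00).
horizontal leg: A = 180 × 36 = 6480.00, centroid at (112.00, 18.00).
gusset: A = ½·24·32 = 384.00, centroid at (30.00, 46.67).
ΣA = 9284.00 cm², ΣAx_c = 763900.00 cm³, ΣAy_c = 267660.00 cm³.
x_c = 763900.00/9284.00 = 82.28 cm; y_c = 267660.00/9284.00 = 28.83 cm.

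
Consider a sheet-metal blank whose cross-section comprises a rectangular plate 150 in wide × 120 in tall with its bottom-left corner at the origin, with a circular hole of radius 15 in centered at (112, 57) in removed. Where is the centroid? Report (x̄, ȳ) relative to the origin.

plate: A = 150 × 120 = 18000.00, centroid at (75.00, 60.00).
hole: A = −π·15² = -706.86, centroid at (112.00, 57.00).
ΣA = 17293.14 in²
ΣAx̄ = (18000.00)(75.00) + (-706.86)(112.00) = 1270831.87 in³
ΣAȳ = (18000.00)(60.00) + (-706.86)(57.00) = 1039709.07 in³
x̄ = 1270831.87 / 17293.14 = 73.49 in
ȳ = 1039709.07 / 17293.14 = 60.12 in

x̄ = 73.49 in, ȳ = 60.12 in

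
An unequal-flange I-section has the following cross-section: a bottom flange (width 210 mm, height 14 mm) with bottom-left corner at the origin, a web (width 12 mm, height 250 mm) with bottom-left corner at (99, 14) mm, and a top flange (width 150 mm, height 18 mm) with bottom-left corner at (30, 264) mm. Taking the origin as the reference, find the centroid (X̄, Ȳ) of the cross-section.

X̄ = 105.00 mm, Ȳ = 135.96 mm

Part | A | x̄ᵢ | ȳᵢ | A·x̄ᵢ | A·ȳᵢ
bottom flange | 2940.00 | 105.00 | 7.00 | 308700.00 | 20580.00
web | 3000.00 | 105.00 | 139.00 | 315000.00 | 417000.00
top flange | 2700.00 | 105.00 | 273.00 | 283500.00 | 737100.00
Σ | 8640.00 |  |  | 907200.00 | 1174680.00
X̄ = 907200.00 / 8640.00 = 105.00 mm
Ȳ = 1174680.00 / 8640.00 = 135.96 mm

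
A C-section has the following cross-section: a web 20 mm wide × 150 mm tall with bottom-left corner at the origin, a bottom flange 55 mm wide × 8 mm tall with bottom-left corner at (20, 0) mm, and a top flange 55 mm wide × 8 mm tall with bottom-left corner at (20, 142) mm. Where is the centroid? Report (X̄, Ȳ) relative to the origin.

Part | A | x̄ᵢ | ȳᵢ | A·x̄ᵢ | A·ȳᵢ
web | 3000.00 | 10.00 | 75.00 | 30000.00 | 225000.00
bottom flange | 440.00 | 47.50 | 4.00 | 20900.00 | 1760.00
top flange | 440.00 | 47.50 | 146.00 | 20900.00 | 64240.00
Σ | 3880.00 |  |  | 71800.00 | 291000.00
X̄ = 71800.00 / 3880.00 = 18.51 mm
Ȳ = 291000.00 / 3880.00 = 75.00 mm

X̄ = 18.51 mm, Ȳ = 75.00 mm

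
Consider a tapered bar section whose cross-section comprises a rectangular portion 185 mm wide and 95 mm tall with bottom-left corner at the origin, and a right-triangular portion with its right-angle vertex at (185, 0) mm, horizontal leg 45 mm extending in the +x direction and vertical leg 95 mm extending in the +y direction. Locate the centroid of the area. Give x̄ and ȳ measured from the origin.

rectangular portion: A = 185 × 95 = 17575.00, centroid at (92.50, 47.50).
triangular portion: A = ½·45·95 = 2137.50, centroid at (200.00, 31.67).
ΣA = 19712.50 mm²
ΣAx̄ = (17575.00)(92.50) + (2137.50)(200.00) = 2053187.50 mm³
ΣAȳ = (17575.00)(47.50) + (2137.50)(31.67) = 902500.00 mm³
x̄ = 2053187.50 / 19712.50 = 104.16 mm
ȳ = 902500.00 / 19712.50 = 45.78 mm

x̄ = 104.16 mm, ȳ = 45.78 mm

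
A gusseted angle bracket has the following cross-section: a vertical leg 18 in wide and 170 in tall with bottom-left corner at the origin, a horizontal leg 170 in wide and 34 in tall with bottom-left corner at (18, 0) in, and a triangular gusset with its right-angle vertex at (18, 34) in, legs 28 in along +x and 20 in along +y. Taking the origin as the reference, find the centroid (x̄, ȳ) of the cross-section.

vertical leg: A = 18 × 170 = 3060.00, centroid at (9.00, 85.00).
horizontal leg: A = 170 × 34 = 5780.00, centroid at (103.00, 17.00).
gusset: A = ½·28·20 = 280.00, centroid at (27.33, 40.67).
ΣA = 9120.00 in², ΣAx̄ = 630533.33 in³, ΣAȳ = 369746.67 in³.
x̄ = 630533.33/9120.00 = 69.14 in; ȳ = 369746.67/9120.00 = 40.54 in.

x̄ = 69.14 in, ȳ = 40.54 in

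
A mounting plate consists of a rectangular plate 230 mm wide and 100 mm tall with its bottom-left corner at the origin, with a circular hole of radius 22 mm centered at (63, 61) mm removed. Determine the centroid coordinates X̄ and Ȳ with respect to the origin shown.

X̄ = 118.68 mm, Ȳ = 49.22 mm

plate: A = 230 × 100 = 23000.00, centroid at (115.00, 50.00).
hole: A = −π·22² = -1520.53, centroid at (63.00, 61.00).
ΣA = 21479.47 mm²
ΣAX̄ = (23000.00)(115.00) + (-1520.53)(63.00) = 2549206.56 mm³
ΣAȲ = (23000.00)(50.00) + (-1520.53)(61.00) = 1057247.62 mm³
X̄ = 2549206.56 / 21479.47 = 118.68 mm
Ȳ = 1057247.62 / 21479.47 = 49.22 mm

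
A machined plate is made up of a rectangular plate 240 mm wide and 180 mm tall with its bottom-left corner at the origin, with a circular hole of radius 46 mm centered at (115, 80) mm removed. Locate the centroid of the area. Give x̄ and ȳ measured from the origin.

x̄ = 120.91 mm, ȳ = 91.82 mm

plate: A = 240 × 180 = 43200.00, centroid at (120.00, 90.00).
hole: A = −π·46² = -6647.61, centroid at (115.00, 80.00).
ΣA = 36552.39 mm², ΣAx̄ = 4419524.84 mm³, ΣAȳ = 3356191.20 mm³.
x̄ = 4419524.84/36552.39 = 120.91 mm; ȳ = 3356191.20/36552.39 = 91.82 mm.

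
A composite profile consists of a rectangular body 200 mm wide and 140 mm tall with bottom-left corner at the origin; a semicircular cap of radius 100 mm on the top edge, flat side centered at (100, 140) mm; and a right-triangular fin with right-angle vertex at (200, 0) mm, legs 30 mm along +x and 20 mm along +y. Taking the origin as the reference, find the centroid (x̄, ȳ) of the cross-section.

x̄ = 100.75 mm, ȳ = 109.70 mm

Part | A | x̄ᵢ | ȳᵢ | A·x̄ᵢ | A·ȳᵢ
rectangular body | 28000.00 | 100.00 | 70.00 | 2800000.00 | 1960000.00
semicircular top | 15707.96 | 100.00 | 182.44 | 1570796.33 | 2865781.52
triangular fin | 300.00 | 210.00 | 6.67 | 63000.00 | 2000.00
Σ | 44007.96 |  |  | 4433796.33 | 4827781.52
x̄ = 4433796.33 / 44007.96 = 100.75 mm
ȳ = 4827781.52 / 44007.96 = 109.70 mm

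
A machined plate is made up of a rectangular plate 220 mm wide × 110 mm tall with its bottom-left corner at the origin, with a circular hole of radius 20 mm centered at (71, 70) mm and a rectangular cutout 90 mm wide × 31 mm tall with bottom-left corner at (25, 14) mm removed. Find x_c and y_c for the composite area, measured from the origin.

plate: A = 220 × 110 = 24200.00, centroid at (110.00, 55.00).
hole 1: A = −π·20² = -1256.64, centroid at (71.00, 70.00).
hole 2: A = −(90 × 31) = -2790.00, centroid at (70.00, 29.50).
ΣA = 20153.36 mm²
ΣAx_c = (24200.00)(110.00) + (-1256.64)(71.00) + (-2790.00)(70.00) = 2377478.77 mm³
ΣAy_c = (24200.00)(55.00) + (-1256.64)(70.00) + (-2790.00)(29.50) = 1160730.41 mm³
x_c = 2377478.77 / 20153.36 = 117.97 mm
y_c = 1160730.41 / 20153.36 = 57.59 mm

x_c = 117.97 mm, y_c = 57.59 mm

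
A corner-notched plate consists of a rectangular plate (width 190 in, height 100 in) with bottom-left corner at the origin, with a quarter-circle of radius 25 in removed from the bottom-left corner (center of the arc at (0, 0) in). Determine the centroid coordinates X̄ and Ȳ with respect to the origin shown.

plate: A = 190 × 100 = 19000.00, centroid at (95.00, 50.00).
removed quarter-circle: A = −¼π·25² = -490.87, centroid at (10.61, 10.61).
ΣA = 18509.13 in²
ΣAX̄ = (19000.00)(95.00) + (-490.87)(10.61) = 1799791.67 in³
ΣAȲ = (19000.00)(50.00) + (-490.87)(10.61) = 944791.67 in³
X̄ = 1799791.67 / 18509.13 = 97.24 in
Ȳ = 944791.67 / 18509.13 = 51.04 in

X̄ = 97.24 in, Ȳ = 51.04 in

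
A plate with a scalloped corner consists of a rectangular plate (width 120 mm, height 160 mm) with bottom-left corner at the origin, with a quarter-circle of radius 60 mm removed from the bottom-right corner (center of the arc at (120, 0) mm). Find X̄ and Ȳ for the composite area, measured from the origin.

X̄ = 54.04 mm, Ȳ = 89.42 mm

Part | A | x̄ᵢ | ȳᵢ | A·x̄ᵢ | A·ȳᵢ
plate | 19200.00 | 60.00 | 80.00 | 1152000.00 | 1536000.00
removed quarter-circle | -2827.43 | 94.54 | 25.46 | -267292.01 | -72000.00
Σ | 16372.57 |  |  | 884707.99 | 1464000.00
X̄ = 884707.99 / 16372.57 = 54.04 mm
Ȳ = 1464000.00 / 16372.57 = 89.42 mm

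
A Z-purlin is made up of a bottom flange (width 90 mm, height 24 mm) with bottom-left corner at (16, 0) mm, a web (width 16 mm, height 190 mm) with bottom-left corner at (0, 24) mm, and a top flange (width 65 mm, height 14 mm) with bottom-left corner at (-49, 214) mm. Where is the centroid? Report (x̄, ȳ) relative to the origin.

x̄ = 23.09 mm, ȳ = 96.36 mm

Part | A | x̄ᵢ | ȳᵢ | A·x̄ᵢ | A·ȳᵢ
bottom flange | 2160.00 | 61.00 | 12.00 | 131760.00 | 25920.00
web | 3040.00 | 8.00 | 119.00 | 24320.00 | 361760.00
top flange | 910.00 | -16.50 | 221.00 | -15015.00 | 201110.00
Σ | 6110.00 |  |  | 141065.00 | 588790.00
x̄ = 141065.00 / 6110.00 = 23.09 mm
ȳ = 588790.00 / 6110.00 = 96.36 mm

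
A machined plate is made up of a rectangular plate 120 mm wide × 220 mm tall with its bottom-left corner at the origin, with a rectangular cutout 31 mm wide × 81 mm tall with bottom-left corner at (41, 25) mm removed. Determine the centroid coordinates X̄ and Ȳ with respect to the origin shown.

X̄ = 60.37 mm, Ȳ = 114.68 mm

Part | A | x̄ᵢ | ȳᵢ | A·x̄ᵢ | A·ȳᵢ
plate | 26400.00 | 60.00 | 110.00 | 1584000.00 | 2904000.00
hole | -2511.00 | 56.50 | 65.50 | -141871.50 | -164470.50
Σ | 23889.00 |  |  | 1442128.50 | 2739529.50
X̄ = 1442128.50 / 23889.00 = 60.37 mm
Ȳ = 2739529.50 / 23889.00 = 114.68 mm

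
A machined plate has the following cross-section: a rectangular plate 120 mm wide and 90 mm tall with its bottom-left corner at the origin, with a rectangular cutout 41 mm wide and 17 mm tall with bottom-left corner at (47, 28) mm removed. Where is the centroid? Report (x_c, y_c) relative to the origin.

x_c = 59.48 mm, y_c = 45.59 mm

Part | A | x̄ᵢ | ȳᵢ | A·x̄ᵢ | A·ȳᵢ
plate | 10800.00 | 60.00 | 45.00 | 648000.00 | 486000.00
hole | -697.00 | 67.50 | 36.50 | -47047.50 | -25440.50
Σ | 10103.00 |  |  | 600952.50 | 460559.50
x_c = 600952.50 / 10103.00 = 59.48 mm
y_c = 460559.50 / 10103.00 = 45.59 mm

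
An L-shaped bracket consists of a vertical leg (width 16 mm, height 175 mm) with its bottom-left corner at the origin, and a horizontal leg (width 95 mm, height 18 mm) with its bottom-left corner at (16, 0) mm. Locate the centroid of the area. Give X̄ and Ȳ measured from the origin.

X̄ = 29.04 mm, Ȳ = 57.74 mm

vertical leg: A = 16 × 175 = 2800.00, centroid at (8.00, 87.50).
horizontal leg: A = 95 × 18 = 1710.00, centroid at (63.50, 9.00).
ΣA = 4510.00 mm², ΣAX̄ = 130985.00 mm³, ΣAȲ = 260390.00 mm³.
X̄ = 130985.00/4510.00 = 29.04 mm; Ȳ = 260390.00/4510.00 = 57.74 mm.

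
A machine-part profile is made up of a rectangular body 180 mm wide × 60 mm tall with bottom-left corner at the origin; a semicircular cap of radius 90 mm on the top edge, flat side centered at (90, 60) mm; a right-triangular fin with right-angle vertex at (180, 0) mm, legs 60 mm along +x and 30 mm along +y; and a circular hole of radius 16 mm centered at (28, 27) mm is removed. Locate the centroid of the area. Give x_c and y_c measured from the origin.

x_c = 96.30 mm, y_c = 66.08 mm

rectangular body: A = 180 × 60 = 10800.00, centroid at (90.00, 30.00).
semicircular top: A = ½π·90² = 12723.45, centroid at (90.00, 98.20).
triangular fin: A = ½·60·30 = 900.00, centroid at (200.00, 10.00).
hole: A = −π·16² = -804.25, centroid at (28.00, 27.00).
ΣA = 23619.20 mm², ΣAx_c = 2274591.59 mm³, ΣAy_c = 1560692.33 mm³.
x_c = 2274591.59/23619.20 = 96.30 mm; y_c = 1560692.33/23619.20 = 66.08 mm.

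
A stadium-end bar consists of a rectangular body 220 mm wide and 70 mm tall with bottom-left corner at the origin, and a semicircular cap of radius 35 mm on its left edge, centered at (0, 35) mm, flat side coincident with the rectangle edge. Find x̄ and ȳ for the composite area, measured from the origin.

x̄ = 96.13 mm, ȳ = 35.00 mm

rectangular body: A = 220 × 70 = 15400.00, centroid at (110.00, 35.00).
semicircular end: A = ½π·35² = 1924.23, centroid at (-14.85, 35.00).
ΣA = 17324.23 mm², ΣAx̄ = 1665416.67 mm³, ΣAȳ = 606347.89 mm³.
x̄ = 1665416.67/17324.23 = 96.13 mm; ȳ = 606347.89/17324.23 = 35.00 mm.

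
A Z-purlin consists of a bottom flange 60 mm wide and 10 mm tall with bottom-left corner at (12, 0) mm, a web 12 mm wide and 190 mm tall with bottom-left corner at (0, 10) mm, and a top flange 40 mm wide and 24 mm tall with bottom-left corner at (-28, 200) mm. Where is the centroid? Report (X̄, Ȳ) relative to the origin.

bottom flange: A = 60 × 10 = 600.00, centroid at (42.00, 5.00).
web: A = 12 × 190 = 2280.00, centroid at (6.00, 105.00).
top flange: A = 40 × 24 = 960.00, centroid at (-8.00, 212.00).
ΣA = 3840.00 mm²
ΣAX̄ = (600.00)(42.00) + (2280.00)(6.00) + (960.00)(-8.00) = 31200.00 mm³
ΣAȲ = (600.00)(5.00) + (2280.00)(105.00) + (960.00)(212.00) = 445920.00 mm³
X̄ = 31200.00 / 3840.00 = 8.12 mm
Ȳ = 445920.00 / 3840.00 = 116.12 mm

X̄ = 8.12 mm, Ȳ = 116.12 mm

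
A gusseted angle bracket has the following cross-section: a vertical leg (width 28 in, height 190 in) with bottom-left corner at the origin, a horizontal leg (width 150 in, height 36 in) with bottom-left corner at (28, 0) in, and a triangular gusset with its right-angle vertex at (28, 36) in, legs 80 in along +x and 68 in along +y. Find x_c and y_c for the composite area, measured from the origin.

Part | A | x̄ᵢ | ȳᵢ | A·x̄ᵢ | A·ȳᵢ
vertical leg | 5320.00 | 14.00 | 95.00 | 74480.00 | 505400.00
horizontal leg | 5400.00 | 103.00 | 18.00 | 556200.00 | 97200.00
gusset | 2720.00 | 54.67 | 58.67 | 148693.33 | 159573.33
Σ | 13440.00 |  |  | 779373.33 | 762173.33
x_c = 779373.33 / 13440.00 = 57.99 in
y_c = 762173.33 / 13440.00 = 56.71 in

x_c = 57.99 in, y_c = 56.71 in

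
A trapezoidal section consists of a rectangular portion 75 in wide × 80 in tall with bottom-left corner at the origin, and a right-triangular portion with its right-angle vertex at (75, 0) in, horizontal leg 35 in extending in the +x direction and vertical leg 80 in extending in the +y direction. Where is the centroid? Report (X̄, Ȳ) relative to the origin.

X̄ = 46.80 in, Ȳ = 37.48 in

rectangular portion: A = 75 × 80 = 6000.00, centroid at (37.50, 40.00).
triangular portion: A = ½·35·80 = 1400.00, centroid at (86.67, 26.67).
ΣA = 7400.00 in², ΣAX̄ = 346333.33 in³, ΣAȲ = 277333.33 in³.
X̄ = 346333.33/7400.00 = 46.80 in; Ȳ = 277333.33/7400.00 = 37.48 in.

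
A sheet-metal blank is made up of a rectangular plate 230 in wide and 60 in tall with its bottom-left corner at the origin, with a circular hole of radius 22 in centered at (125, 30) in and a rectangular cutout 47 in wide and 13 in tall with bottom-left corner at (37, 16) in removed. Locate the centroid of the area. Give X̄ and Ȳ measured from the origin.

plate: A = 230 × 60 = 13800.00, centroid at (115.00, 30.00).
hole 1: A = −π·22² = -1520.53, centroid at (125.00, 30.00).
hole 2: A = −(47 × 13) = -611.00, centroid at (60.50, 22.50).
ΣA = 11668.47 in², ΣAX̄ = 1359968.14 in³, ΣAȲ = 354636.57 in³.
X̄ = 1359968.14/11668.47 = 116.55 in; Ȳ = 354636.57/11668.47 = 30.39 in.

X̄ = 116.55 in, Ȳ = 30.39 in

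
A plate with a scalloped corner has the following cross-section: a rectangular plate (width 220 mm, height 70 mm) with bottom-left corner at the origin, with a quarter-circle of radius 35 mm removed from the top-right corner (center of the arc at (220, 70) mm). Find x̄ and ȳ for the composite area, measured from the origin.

plate: A = 220 × 70 = 15400.00, centroid at (110.00, 35.00).
removed quarter-circle: A = −¼π·35² = -962.11, centroid at (205.15, 55.15).
ΣA = 14437.89 mm²
ΣAx̄ = (15400.00)(110.00) + (-962.11)(205.15) = 1496626.86 mm³
ΣAȳ = (15400.00)(35.00) + (-962.11)(55.15) = 485943.77 mm³
x̄ = 1496626.86 / 14437.89 = 103.66 mm
ȳ = 485943.77 / 14437.89 = 33.66 mm

x̄ = 103.66 mm, ȳ = 33.66 mm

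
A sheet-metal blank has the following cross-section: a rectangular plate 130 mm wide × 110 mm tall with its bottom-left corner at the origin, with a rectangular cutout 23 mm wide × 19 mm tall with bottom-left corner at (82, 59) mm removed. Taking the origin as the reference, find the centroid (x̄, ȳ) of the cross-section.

x̄ = 64.10 mm, ȳ = 54.57 mm

Part | A | x̄ᵢ | ȳᵢ | A·x̄ᵢ | A·ȳᵢ
plate | 14300.00 | 65.00 | 55.00 | 929500.00 | 786500.00
hole | -437.00 | 93.50 | 68.50 | -40859.50 | -29934.50
Σ | 13863.00 |  |  | 888640.50 | 756565.50
x̄ = 888640.50 / 13863.00 = 64.10 mm
ȳ = 756565.50 / 13863.00 = 54.57 mm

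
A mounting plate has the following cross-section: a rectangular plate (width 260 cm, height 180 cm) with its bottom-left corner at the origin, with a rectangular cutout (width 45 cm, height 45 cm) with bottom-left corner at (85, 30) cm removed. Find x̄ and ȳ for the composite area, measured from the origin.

x̄ = 131.02 cm, ȳ = 91.70 cm

plate: A = 260 × 180 = 46800.00, centroid at (130.00, 90.00).
hole: A = −(45 × 45) = -2025.00, centroid at (107.50, 52.50).
ΣA = 44775.00 cm², ΣAx̄ = 5866312.50 cm³, ΣAȳ = 4105687.50 cm³.
x̄ = 5866312.50/44775.00 = 131.02 cm; ȳ = 4105687.50/44775.00 = 91.70 cm.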